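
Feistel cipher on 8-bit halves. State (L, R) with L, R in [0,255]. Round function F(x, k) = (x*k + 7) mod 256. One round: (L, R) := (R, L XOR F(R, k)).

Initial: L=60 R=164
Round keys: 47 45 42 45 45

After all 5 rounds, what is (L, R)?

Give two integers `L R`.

Answer: 221 140

Derivation:
Round 1 (k=47): L=164 R=31
Round 2 (k=45): L=31 R=222
Round 3 (k=42): L=222 R=108
Round 4 (k=45): L=108 R=221
Round 5 (k=45): L=221 R=140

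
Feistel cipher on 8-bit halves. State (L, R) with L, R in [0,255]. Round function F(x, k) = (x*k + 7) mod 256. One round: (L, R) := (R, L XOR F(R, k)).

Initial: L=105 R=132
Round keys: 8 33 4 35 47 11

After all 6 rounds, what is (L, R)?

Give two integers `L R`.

Round 1 (k=8): L=132 R=78
Round 2 (k=33): L=78 R=145
Round 3 (k=4): L=145 R=5
Round 4 (k=35): L=5 R=39
Round 5 (k=47): L=39 R=53
Round 6 (k=11): L=53 R=105

Answer: 53 105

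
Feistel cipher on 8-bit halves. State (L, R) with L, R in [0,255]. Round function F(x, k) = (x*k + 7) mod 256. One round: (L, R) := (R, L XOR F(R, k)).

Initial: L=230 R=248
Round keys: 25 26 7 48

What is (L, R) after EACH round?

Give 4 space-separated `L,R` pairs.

Answer: 248,217 217,233 233,191 191,62

Derivation:
Round 1 (k=25): L=248 R=217
Round 2 (k=26): L=217 R=233
Round 3 (k=7): L=233 R=191
Round 4 (k=48): L=191 R=62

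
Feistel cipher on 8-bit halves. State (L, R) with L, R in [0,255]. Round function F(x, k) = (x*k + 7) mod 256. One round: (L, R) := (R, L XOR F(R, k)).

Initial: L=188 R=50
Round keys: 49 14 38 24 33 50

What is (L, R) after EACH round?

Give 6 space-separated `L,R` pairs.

Round 1 (k=49): L=50 R=37
Round 2 (k=14): L=37 R=63
Round 3 (k=38): L=63 R=68
Round 4 (k=24): L=68 R=88
Round 5 (k=33): L=88 R=27
Round 6 (k=50): L=27 R=21

Answer: 50,37 37,63 63,68 68,88 88,27 27,21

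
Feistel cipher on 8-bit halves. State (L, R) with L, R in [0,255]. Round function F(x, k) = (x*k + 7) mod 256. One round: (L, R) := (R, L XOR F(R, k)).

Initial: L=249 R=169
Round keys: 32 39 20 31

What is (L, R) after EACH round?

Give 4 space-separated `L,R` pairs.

Answer: 169,222 222,112 112,25 25,126

Derivation:
Round 1 (k=32): L=169 R=222
Round 2 (k=39): L=222 R=112
Round 3 (k=20): L=112 R=25
Round 4 (k=31): L=25 R=126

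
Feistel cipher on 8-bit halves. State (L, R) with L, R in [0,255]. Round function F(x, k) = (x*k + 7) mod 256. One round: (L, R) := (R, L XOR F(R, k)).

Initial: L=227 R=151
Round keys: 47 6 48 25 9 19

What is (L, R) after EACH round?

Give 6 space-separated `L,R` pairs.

Answer: 151,35 35,78 78,132 132,165 165,80 80,82

Derivation:
Round 1 (k=47): L=151 R=35
Round 2 (k=6): L=35 R=78
Round 3 (k=48): L=78 R=132
Round 4 (k=25): L=132 R=165
Round 5 (k=9): L=165 R=80
Round 6 (k=19): L=80 R=82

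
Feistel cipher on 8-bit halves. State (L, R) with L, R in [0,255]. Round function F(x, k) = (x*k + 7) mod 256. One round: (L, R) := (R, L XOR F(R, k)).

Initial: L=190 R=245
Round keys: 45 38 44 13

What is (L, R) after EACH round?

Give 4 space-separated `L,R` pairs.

Round 1 (k=45): L=245 R=166
Round 2 (k=38): L=166 R=94
Round 3 (k=44): L=94 R=137
Round 4 (k=13): L=137 R=162

Answer: 245,166 166,94 94,137 137,162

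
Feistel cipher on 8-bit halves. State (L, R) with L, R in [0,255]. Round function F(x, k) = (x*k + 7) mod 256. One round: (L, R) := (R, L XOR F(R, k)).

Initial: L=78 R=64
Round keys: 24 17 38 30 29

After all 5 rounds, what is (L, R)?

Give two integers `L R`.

Answer: 11 200

Derivation:
Round 1 (k=24): L=64 R=73
Round 2 (k=17): L=73 R=160
Round 3 (k=38): L=160 R=142
Round 4 (k=30): L=142 R=11
Round 5 (k=29): L=11 R=200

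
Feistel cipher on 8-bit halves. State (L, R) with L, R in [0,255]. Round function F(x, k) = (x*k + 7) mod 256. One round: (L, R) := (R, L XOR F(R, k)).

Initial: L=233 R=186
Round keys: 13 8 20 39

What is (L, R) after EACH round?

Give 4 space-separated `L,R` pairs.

Round 1 (k=13): L=186 R=144
Round 2 (k=8): L=144 R=61
Round 3 (k=20): L=61 R=91
Round 4 (k=39): L=91 R=217

Answer: 186,144 144,61 61,91 91,217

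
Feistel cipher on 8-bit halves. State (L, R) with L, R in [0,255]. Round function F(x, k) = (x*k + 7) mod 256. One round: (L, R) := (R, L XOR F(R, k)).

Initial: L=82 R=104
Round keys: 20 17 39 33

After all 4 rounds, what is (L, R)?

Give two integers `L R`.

Round 1 (k=20): L=104 R=117
Round 2 (k=17): L=117 R=164
Round 3 (k=39): L=164 R=118
Round 4 (k=33): L=118 R=153

Answer: 118 153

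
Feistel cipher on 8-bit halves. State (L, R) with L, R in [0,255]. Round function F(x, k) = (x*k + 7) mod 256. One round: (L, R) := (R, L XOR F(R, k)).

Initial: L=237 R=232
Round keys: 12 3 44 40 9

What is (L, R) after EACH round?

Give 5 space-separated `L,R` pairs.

Round 1 (k=12): L=232 R=10
Round 2 (k=3): L=10 R=205
Round 3 (k=44): L=205 R=73
Round 4 (k=40): L=73 R=162
Round 5 (k=9): L=162 R=240

Answer: 232,10 10,205 205,73 73,162 162,240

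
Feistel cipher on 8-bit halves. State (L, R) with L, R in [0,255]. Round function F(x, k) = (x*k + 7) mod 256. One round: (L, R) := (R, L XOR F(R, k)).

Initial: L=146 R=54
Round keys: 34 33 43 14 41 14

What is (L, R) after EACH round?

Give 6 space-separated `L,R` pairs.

Round 1 (k=34): L=54 R=161
Round 2 (k=33): L=161 R=254
Round 3 (k=43): L=254 R=16
Round 4 (k=14): L=16 R=25
Round 5 (k=41): L=25 R=24
Round 6 (k=14): L=24 R=78

Answer: 54,161 161,254 254,16 16,25 25,24 24,78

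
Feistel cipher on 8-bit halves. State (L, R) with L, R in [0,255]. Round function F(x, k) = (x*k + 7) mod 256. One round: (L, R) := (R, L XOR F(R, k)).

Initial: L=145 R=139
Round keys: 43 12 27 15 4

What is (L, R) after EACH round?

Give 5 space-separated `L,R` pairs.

Answer: 139,241 241,216 216,62 62,113 113,245

Derivation:
Round 1 (k=43): L=139 R=241
Round 2 (k=12): L=241 R=216
Round 3 (k=27): L=216 R=62
Round 4 (k=15): L=62 R=113
Round 5 (k=4): L=113 R=245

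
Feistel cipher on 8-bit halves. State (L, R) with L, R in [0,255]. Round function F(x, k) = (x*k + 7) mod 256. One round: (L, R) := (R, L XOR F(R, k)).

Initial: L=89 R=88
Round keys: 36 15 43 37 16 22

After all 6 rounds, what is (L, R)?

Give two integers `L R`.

Round 1 (k=36): L=88 R=62
Round 2 (k=15): L=62 R=241
Round 3 (k=43): L=241 R=188
Round 4 (k=37): L=188 R=194
Round 5 (k=16): L=194 R=155
Round 6 (k=22): L=155 R=155

Answer: 155 155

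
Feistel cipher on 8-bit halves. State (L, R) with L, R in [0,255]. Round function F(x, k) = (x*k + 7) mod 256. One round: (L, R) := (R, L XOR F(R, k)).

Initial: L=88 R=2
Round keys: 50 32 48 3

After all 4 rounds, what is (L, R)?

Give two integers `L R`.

Round 1 (k=50): L=2 R=51
Round 2 (k=32): L=51 R=101
Round 3 (k=48): L=101 R=196
Round 4 (k=3): L=196 R=54

Answer: 196 54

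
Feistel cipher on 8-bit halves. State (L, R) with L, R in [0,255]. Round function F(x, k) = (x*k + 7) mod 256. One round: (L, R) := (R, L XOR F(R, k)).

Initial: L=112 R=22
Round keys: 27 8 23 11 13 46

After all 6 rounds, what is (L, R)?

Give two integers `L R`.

Round 1 (k=27): L=22 R=41
Round 2 (k=8): L=41 R=89
Round 3 (k=23): L=89 R=47
Round 4 (k=11): L=47 R=85
Round 5 (k=13): L=85 R=119
Round 6 (k=46): L=119 R=60

Answer: 119 60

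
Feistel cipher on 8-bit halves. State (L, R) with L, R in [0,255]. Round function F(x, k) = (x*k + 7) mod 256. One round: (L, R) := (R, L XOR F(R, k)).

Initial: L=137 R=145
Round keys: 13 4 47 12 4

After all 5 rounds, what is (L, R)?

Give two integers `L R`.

Round 1 (k=13): L=145 R=237
Round 2 (k=4): L=237 R=42
Round 3 (k=47): L=42 R=80
Round 4 (k=12): L=80 R=237
Round 5 (k=4): L=237 R=235

Answer: 237 235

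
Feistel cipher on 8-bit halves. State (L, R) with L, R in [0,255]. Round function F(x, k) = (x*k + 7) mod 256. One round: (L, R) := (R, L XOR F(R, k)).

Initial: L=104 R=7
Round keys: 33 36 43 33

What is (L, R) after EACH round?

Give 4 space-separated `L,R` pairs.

Answer: 7,134 134,216 216,201 201,40

Derivation:
Round 1 (k=33): L=7 R=134
Round 2 (k=36): L=134 R=216
Round 3 (k=43): L=216 R=201
Round 4 (k=33): L=201 R=40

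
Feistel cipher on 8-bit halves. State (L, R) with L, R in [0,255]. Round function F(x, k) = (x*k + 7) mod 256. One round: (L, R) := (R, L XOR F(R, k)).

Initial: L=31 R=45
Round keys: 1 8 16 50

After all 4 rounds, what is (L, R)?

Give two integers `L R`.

Round 1 (k=1): L=45 R=43
Round 2 (k=8): L=43 R=114
Round 3 (k=16): L=114 R=12
Round 4 (k=50): L=12 R=45

Answer: 12 45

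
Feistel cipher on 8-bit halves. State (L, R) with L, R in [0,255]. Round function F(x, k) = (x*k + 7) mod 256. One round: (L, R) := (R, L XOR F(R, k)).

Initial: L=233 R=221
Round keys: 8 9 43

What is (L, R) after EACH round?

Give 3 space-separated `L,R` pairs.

Answer: 221,6 6,224 224,161

Derivation:
Round 1 (k=8): L=221 R=6
Round 2 (k=9): L=6 R=224
Round 3 (k=43): L=224 R=161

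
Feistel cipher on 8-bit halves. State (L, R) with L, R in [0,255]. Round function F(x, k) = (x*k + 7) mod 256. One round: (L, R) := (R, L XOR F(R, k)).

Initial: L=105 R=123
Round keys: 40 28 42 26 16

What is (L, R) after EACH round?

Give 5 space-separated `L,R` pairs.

Answer: 123,86 86,20 20,25 25,133 133,78

Derivation:
Round 1 (k=40): L=123 R=86
Round 2 (k=28): L=86 R=20
Round 3 (k=42): L=20 R=25
Round 4 (k=26): L=25 R=133
Round 5 (k=16): L=133 R=78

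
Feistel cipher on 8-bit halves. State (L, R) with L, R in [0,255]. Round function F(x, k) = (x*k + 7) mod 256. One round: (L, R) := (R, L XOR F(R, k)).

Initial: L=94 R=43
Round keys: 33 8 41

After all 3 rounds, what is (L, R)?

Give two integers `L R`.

Answer: 76 255

Derivation:
Round 1 (k=33): L=43 R=204
Round 2 (k=8): L=204 R=76
Round 3 (k=41): L=76 R=255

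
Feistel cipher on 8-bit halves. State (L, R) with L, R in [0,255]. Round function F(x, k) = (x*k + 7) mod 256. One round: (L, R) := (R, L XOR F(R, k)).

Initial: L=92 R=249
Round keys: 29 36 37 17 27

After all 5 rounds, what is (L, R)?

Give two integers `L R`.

Round 1 (k=29): L=249 R=96
Round 2 (k=36): L=96 R=126
Round 3 (k=37): L=126 R=93
Round 4 (k=17): L=93 R=74
Round 5 (k=27): L=74 R=136

Answer: 74 136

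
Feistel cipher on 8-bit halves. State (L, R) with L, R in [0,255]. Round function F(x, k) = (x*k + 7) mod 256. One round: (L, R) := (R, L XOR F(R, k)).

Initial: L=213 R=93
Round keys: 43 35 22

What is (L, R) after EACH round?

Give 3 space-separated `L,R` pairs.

Round 1 (k=43): L=93 R=115
Round 2 (k=35): L=115 R=157
Round 3 (k=22): L=157 R=246

Answer: 93,115 115,157 157,246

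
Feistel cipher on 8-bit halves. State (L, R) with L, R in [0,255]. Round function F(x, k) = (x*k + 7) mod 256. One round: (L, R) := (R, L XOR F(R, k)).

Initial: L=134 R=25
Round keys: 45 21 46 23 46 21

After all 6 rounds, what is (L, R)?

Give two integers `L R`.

Answer: 46 255

Derivation:
Round 1 (k=45): L=25 R=234
Round 2 (k=21): L=234 R=32
Round 3 (k=46): L=32 R=45
Round 4 (k=23): L=45 R=50
Round 5 (k=46): L=50 R=46
Round 6 (k=21): L=46 R=255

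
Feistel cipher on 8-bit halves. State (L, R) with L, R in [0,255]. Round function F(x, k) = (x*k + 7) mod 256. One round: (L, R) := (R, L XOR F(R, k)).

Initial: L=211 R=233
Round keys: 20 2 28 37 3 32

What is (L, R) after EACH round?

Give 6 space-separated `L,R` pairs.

Answer: 233,232 232,62 62,39 39,148 148,228 228,19

Derivation:
Round 1 (k=20): L=233 R=232
Round 2 (k=2): L=232 R=62
Round 3 (k=28): L=62 R=39
Round 4 (k=37): L=39 R=148
Round 5 (k=3): L=148 R=228
Round 6 (k=32): L=228 R=19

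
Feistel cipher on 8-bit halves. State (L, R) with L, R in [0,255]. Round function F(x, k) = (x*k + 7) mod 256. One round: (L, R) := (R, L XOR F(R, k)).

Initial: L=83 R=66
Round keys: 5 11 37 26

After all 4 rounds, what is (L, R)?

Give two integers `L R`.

Round 1 (k=5): L=66 R=2
Round 2 (k=11): L=2 R=95
Round 3 (k=37): L=95 R=192
Round 4 (k=26): L=192 R=216

Answer: 192 216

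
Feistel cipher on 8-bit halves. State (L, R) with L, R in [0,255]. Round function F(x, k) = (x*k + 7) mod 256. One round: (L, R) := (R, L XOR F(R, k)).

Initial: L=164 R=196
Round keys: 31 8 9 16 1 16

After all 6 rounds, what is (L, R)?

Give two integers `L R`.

Answer: 142 203

Derivation:
Round 1 (k=31): L=196 R=103
Round 2 (k=8): L=103 R=251
Round 3 (k=9): L=251 R=189
Round 4 (k=16): L=189 R=44
Round 5 (k=1): L=44 R=142
Round 6 (k=16): L=142 R=203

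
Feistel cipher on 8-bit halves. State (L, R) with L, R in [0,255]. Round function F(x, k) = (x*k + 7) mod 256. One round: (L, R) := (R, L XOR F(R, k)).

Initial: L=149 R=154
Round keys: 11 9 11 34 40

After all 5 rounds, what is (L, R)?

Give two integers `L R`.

Round 1 (k=11): L=154 R=48
Round 2 (k=9): L=48 R=45
Round 3 (k=11): L=45 R=198
Round 4 (k=34): L=198 R=126
Round 5 (k=40): L=126 R=113

Answer: 126 113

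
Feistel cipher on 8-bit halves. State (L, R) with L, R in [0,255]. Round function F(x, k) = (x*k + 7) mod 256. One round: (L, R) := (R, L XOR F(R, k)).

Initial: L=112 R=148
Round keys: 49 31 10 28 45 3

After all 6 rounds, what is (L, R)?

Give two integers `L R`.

Round 1 (k=49): L=148 R=43
Round 2 (k=31): L=43 R=168
Round 3 (k=10): L=168 R=188
Round 4 (k=28): L=188 R=63
Round 5 (k=45): L=63 R=166
Round 6 (k=3): L=166 R=198

Answer: 166 198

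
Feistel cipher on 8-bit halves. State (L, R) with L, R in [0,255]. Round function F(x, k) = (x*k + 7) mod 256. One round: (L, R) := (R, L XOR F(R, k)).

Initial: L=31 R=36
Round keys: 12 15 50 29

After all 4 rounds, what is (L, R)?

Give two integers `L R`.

Round 1 (k=12): L=36 R=168
Round 2 (k=15): L=168 R=251
Round 3 (k=50): L=251 R=165
Round 4 (k=29): L=165 R=67

Answer: 165 67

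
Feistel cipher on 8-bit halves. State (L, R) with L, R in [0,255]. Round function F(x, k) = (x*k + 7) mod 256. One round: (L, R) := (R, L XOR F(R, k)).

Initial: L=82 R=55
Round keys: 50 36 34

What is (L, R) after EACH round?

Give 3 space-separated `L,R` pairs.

Answer: 55,151 151,116 116,248

Derivation:
Round 1 (k=50): L=55 R=151
Round 2 (k=36): L=151 R=116
Round 3 (k=34): L=116 R=248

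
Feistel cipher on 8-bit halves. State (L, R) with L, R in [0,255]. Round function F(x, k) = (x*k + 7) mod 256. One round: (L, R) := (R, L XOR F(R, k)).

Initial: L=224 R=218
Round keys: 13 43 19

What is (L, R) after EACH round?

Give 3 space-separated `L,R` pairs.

Round 1 (k=13): L=218 R=249
Round 2 (k=43): L=249 R=0
Round 3 (k=19): L=0 R=254

Answer: 218,249 249,0 0,254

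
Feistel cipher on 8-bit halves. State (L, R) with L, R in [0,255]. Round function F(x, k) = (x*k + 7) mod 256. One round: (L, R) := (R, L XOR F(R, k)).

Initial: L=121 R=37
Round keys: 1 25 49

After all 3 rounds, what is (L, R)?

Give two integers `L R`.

Answer: 113 253

Derivation:
Round 1 (k=1): L=37 R=85
Round 2 (k=25): L=85 R=113
Round 3 (k=49): L=113 R=253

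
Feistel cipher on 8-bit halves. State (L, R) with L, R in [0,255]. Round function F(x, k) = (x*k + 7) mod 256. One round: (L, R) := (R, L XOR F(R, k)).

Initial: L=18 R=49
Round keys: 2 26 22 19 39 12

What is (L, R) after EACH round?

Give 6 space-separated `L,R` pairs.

Round 1 (k=2): L=49 R=123
Round 2 (k=26): L=123 R=180
Round 3 (k=22): L=180 R=4
Round 4 (k=19): L=4 R=231
Round 5 (k=39): L=231 R=60
Round 6 (k=12): L=60 R=48

Answer: 49,123 123,180 180,4 4,231 231,60 60,48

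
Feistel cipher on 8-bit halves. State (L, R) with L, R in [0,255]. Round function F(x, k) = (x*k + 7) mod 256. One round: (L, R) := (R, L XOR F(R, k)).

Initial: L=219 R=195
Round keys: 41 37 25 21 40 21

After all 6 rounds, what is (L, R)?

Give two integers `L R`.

Answer: 192 98

Derivation:
Round 1 (k=41): L=195 R=153
Round 2 (k=37): L=153 R=231
Round 3 (k=25): L=231 R=15
Round 4 (k=21): L=15 R=165
Round 5 (k=40): L=165 R=192
Round 6 (k=21): L=192 R=98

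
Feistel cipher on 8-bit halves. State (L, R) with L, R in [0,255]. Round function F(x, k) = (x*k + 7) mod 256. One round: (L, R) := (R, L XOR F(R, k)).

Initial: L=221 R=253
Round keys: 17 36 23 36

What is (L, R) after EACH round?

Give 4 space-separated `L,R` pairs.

Answer: 253,9 9,182 182,104 104,17

Derivation:
Round 1 (k=17): L=253 R=9
Round 2 (k=36): L=9 R=182
Round 3 (k=23): L=182 R=104
Round 4 (k=36): L=104 R=17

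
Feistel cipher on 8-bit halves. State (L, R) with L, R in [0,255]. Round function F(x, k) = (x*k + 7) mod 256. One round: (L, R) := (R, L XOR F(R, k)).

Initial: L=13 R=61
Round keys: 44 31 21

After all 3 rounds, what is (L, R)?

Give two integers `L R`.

Answer: 4 213

Derivation:
Round 1 (k=44): L=61 R=142
Round 2 (k=31): L=142 R=4
Round 3 (k=21): L=4 R=213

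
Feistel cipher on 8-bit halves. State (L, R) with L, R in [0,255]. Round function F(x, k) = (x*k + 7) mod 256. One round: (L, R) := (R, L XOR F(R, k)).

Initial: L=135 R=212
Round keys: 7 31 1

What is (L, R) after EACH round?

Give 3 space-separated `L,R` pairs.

Round 1 (k=7): L=212 R=84
Round 2 (k=31): L=84 R=231
Round 3 (k=1): L=231 R=186

Answer: 212,84 84,231 231,186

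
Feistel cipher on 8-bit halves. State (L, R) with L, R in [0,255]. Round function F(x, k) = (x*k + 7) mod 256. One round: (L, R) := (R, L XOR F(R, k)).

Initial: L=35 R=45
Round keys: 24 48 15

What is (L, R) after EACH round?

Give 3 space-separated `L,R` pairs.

Answer: 45,28 28,106 106,33

Derivation:
Round 1 (k=24): L=45 R=28
Round 2 (k=48): L=28 R=106
Round 3 (k=15): L=106 R=33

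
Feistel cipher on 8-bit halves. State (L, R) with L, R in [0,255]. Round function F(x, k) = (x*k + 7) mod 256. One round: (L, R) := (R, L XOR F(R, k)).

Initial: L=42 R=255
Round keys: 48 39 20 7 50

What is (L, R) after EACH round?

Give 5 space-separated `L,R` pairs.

Round 1 (k=48): L=255 R=253
Round 2 (k=39): L=253 R=109
Round 3 (k=20): L=109 R=118
Round 4 (k=7): L=118 R=44
Round 5 (k=50): L=44 R=233

Answer: 255,253 253,109 109,118 118,44 44,233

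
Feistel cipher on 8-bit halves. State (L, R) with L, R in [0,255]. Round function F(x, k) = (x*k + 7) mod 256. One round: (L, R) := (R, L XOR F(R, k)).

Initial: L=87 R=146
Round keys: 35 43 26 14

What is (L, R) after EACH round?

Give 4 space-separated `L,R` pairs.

Answer: 146,170 170,7 7,23 23,78

Derivation:
Round 1 (k=35): L=146 R=170
Round 2 (k=43): L=170 R=7
Round 3 (k=26): L=7 R=23
Round 4 (k=14): L=23 R=78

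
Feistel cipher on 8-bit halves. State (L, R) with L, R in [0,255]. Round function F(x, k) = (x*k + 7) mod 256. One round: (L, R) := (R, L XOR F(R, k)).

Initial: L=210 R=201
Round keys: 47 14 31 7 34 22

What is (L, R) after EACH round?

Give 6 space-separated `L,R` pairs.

Answer: 201,60 60,134 134,125 125,244 244,18 18,103

Derivation:
Round 1 (k=47): L=201 R=60
Round 2 (k=14): L=60 R=134
Round 3 (k=31): L=134 R=125
Round 4 (k=7): L=125 R=244
Round 5 (k=34): L=244 R=18
Round 6 (k=22): L=18 R=103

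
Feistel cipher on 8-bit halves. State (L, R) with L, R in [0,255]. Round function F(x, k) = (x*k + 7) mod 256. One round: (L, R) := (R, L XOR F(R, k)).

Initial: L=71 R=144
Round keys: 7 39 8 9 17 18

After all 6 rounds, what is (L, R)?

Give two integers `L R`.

Round 1 (k=7): L=144 R=176
Round 2 (k=39): L=176 R=71
Round 3 (k=8): L=71 R=143
Round 4 (k=9): L=143 R=73
Round 5 (k=17): L=73 R=111
Round 6 (k=18): L=111 R=156

Answer: 111 156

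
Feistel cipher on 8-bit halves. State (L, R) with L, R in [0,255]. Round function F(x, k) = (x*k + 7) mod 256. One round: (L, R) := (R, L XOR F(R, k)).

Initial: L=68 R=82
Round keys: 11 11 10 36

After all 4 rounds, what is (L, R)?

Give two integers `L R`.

Round 1 (k=11): L=82 R=201
Round 2 (k=11): L=201 R=248
Round 3 (k=10): L=248 R=126
Round 4 (k=36): L=126 R=71

Answer: 126 71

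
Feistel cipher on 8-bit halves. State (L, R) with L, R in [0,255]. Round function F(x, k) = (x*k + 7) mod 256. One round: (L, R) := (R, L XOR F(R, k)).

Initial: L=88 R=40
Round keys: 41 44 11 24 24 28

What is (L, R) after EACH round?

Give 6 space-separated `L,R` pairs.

Round 1 (k=41): L=40 R=55
Round 2 (k=44): L=55 R=83
Round 3 (k=11): L=83 R=175
Round 4 (k=24): L=175 R=60
Round 5 (k=24): L=60 R=8
Round 6 (k=28): L=8 R=219

Answer: 40,55 55,83 83,175 175,60 60,8 8,219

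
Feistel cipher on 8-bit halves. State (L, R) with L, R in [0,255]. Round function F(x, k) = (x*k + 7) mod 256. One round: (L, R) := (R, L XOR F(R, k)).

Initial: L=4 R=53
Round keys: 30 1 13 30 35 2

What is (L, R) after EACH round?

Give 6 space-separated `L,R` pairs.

Answer: 53,57 57,117 117,193 193,208 208,182 182,163

Derivation:
Round 1 (k=30): L=53 R=57
Round 2 (k=1): L=57 R=117
Round 3 (k=13): L=117 R=193
Round 4 (k=30): L=193 R=208
Round 5 (k=35): L=208 R=182
Round 6 (k=2): L=182 R=163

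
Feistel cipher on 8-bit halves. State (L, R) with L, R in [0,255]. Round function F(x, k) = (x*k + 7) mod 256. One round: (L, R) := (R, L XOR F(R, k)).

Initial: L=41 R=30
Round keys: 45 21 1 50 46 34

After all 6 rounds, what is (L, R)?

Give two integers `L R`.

Answer: 75 207

Derivation:
Round 1 (k=45): L=30 R=100
Round 2 (k=21): L=100 R=37
Round 3 (k=1): L=37 R=72
Round 4 (k=50): L=72 R=50
Round 5 (k=46): L=50 R=75
Round 6 (k=34): L=75 R=207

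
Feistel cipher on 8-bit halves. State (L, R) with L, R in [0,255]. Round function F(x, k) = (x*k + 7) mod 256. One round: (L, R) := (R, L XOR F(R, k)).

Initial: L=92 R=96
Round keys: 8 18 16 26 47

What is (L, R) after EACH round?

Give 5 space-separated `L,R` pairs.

Round 1 (k=8): L=96 R=91
Round 2 (k=18): L=91 R=13
Round 3 (k=16): L=13 R=140
Round 4 (k=26): L=140 R=50
Round 5 (k=47): L=50 R=185

Answer: 96,91 91,13 13,140 140,50 50,185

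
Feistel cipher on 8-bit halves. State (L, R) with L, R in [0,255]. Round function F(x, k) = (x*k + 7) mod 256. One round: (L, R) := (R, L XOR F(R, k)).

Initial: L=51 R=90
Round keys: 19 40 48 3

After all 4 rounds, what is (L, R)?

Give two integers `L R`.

Answer: 241 119

Derivation:
Round 1 (k=19): L=90 R=134
Round 2 (k=40): L=134 R=173
Round 3 (k=48): L=173 R=241
Round 4 (k=3): L=241 R=119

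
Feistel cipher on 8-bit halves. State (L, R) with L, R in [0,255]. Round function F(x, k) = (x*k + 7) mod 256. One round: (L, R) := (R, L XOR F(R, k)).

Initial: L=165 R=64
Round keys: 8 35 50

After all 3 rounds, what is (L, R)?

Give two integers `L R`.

Round 1 (k=8): L=64 R=162
Round 2 (k=35): L=162 R=109
Round 3 (k=50): L=109 R=243

Answer: 109 243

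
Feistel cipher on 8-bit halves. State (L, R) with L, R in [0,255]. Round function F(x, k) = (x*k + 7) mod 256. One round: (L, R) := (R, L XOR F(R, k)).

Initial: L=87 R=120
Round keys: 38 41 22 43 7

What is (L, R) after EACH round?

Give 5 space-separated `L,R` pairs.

Answer: 120,128 128,255 255,113 113,253 253,131

Derivation:
Round 1 (k=38): L=120 R=128
Round 2 (k=41): L=128 R=255
Round 3 (k=22): L=255 R=113
Round 4 (k=43): L=113 R=253
Round 5 (k=7): L=253 R=131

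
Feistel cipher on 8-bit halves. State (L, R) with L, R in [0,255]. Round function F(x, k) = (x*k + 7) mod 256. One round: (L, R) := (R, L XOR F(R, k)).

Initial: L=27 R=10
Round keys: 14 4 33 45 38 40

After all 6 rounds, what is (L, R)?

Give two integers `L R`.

Round 1 (k=14): L=10 R=136
Round 2 (k=4): L=136 R=45
Round 3 (k=33): L=45 R=92
Round 4 (k=45): L=92 R=30
Round 5 (k=38): L=30 R=39
Round 6 (k=40): L=39 R=1

Answer: 39 1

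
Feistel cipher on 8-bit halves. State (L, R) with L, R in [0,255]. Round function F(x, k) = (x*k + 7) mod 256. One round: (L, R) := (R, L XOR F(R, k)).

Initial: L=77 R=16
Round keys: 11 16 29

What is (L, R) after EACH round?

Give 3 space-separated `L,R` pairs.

Round 1 (k=11): L=16 R=250
Round 2 (k=16): L=250 R=183
Round 3 (k=29): L=183 R=56

Answer: 16,250 250,183 183,56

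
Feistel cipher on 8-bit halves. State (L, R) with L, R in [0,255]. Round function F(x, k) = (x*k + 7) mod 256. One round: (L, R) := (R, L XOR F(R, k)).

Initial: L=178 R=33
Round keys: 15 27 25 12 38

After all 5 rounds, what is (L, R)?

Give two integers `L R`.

Answer: 177 192

Derivation:
Round 1 (k=15): L=33 R=68
Round 2 (k=27): L=68 R=18
Round 3 (k=25): L=18 R=141
Round 4 (k=12): L=141 R=177
Round 5 (k=38): L=177 R=192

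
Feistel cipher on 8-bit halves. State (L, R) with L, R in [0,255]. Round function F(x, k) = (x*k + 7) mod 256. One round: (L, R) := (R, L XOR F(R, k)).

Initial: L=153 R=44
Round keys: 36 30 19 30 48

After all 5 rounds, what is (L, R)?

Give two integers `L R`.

Answer: 196 37

Derivation:
Round 1 (k=36): L=44 R=174
Round 2 (k=30): L=174 R=71
Round 3 (k=19): L=71 R=226
Round 4 (k=30): L=226 R=196
Round 5 (k=48): L=196 R=37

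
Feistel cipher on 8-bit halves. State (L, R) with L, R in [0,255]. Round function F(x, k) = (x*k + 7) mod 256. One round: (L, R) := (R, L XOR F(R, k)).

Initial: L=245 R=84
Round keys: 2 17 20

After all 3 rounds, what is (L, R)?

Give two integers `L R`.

Round 1 (k=2): L=84 R=90
Round 2 (k=17): L=90 R=85
Round 3 (k=20): L=85 R=241

Answer: 85 241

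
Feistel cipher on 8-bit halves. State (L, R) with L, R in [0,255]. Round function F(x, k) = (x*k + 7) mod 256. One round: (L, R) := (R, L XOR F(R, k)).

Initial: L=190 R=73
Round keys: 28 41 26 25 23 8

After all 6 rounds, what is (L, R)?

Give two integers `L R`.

Round 1 (k=28): L=73 R=189
Round 2 (k=41): L=189 R=5
Round 3 (k=26): L=5 R=52
Round 4 (k=25): L=52 R=30
Round 5 (k=23): L=30 R=141
Round 6 (k=8): L=141 R=113

Answer: 141 113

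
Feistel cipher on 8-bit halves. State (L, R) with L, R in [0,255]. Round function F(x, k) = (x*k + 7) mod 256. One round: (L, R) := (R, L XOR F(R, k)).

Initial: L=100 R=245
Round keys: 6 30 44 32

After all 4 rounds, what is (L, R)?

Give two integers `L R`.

Answer: 102 215

Derivation:
Round 1 (k=6): L=245 R=161
Round 2 (k=30): L=161 R=16
Round 3 (k=44): L=16 R=102
Round 4 (k=32): L=102 R=215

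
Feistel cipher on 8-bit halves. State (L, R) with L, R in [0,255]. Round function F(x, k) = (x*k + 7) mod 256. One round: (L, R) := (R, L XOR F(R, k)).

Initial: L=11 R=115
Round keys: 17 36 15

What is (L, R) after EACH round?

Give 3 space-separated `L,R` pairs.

Round 1 (k=17): L=115 R=161
Round 2 (k=36): L=161 R=216
Round 3 (k=15): L=216 R=14

Answer: 115,161 161,216 216,14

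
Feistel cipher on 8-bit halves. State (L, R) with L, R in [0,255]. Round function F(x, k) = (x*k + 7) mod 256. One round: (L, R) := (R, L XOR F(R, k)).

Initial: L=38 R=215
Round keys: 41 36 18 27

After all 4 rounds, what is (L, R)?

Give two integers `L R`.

Round 1 (k=41): L=215 R=80
Round 2 (k=36): L=80 R=144
Round 3 (k=18): L=144 R=119
Round 4 (k=27): L=119 R=4

Answer: 119 4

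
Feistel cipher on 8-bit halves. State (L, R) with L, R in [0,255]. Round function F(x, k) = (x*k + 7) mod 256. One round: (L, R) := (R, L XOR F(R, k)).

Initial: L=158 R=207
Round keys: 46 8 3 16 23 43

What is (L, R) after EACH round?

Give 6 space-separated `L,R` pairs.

Round 1 (k=46): L=207 R=167
Round 2 (k=8): L=167 R=240
Round 3 (k=3): L=240 R=112
Round 4 (k=16): L=112 R=247
Round 5 (k=23): L=247 R=72
Round 6 (k=43): L=72 R=232

Answer: 207,167 167,240 240,112 112,247 247,72 72,232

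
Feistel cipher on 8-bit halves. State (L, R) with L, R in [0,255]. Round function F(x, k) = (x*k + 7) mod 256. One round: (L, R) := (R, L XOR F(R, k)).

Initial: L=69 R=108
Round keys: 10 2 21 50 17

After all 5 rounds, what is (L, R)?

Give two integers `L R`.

Answer: 176 167

Derivation:
Round 1 (k=10): L=108 R=122
Round 2 (k=2): L=122 R=151
Round 3 (k=21): L=151 R=16
Round 4 (k=50): L=16 R=176
Round 5 (k=17): L=176 R=167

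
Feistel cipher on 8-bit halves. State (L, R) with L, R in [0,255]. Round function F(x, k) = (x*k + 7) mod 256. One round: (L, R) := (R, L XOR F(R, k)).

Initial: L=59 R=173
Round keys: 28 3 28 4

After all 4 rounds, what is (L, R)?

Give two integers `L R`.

Round 1 (k=28): L=173 R=200
Round 2 (k=3): L=200 R=242
Round 3 (k=28): L=242 R=183
Round 4 (k=4): L=183 R=17

Answer: 183 17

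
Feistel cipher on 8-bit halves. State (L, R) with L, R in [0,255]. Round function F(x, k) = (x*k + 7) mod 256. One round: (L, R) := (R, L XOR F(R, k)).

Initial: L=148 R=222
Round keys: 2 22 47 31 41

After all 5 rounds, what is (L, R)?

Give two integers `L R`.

Answer: 231 41

Derivation:
Round 1 (k=2): L=222 R=87
Round 2 (k=22): L=87 R=95
Round 3 (k=47): L=95 R=47
Round 4 (k=31): L=47 R=231
Round 5 (k=41): L=231 R=41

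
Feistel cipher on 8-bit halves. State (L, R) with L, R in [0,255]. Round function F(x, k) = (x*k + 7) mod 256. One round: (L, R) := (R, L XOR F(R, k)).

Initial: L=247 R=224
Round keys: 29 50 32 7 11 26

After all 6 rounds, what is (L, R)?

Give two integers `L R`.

Round 1 (k=29): L=224 R=144
Round 2 (k=50): L=144 R=199
Round 3 (k=32): L=199 R=119
Round 4 (k=7): L=119 R=143
Round 5 (k=11): L=143 R=91
Round 6 (k=26): L=91 R=202

Answer: 91 202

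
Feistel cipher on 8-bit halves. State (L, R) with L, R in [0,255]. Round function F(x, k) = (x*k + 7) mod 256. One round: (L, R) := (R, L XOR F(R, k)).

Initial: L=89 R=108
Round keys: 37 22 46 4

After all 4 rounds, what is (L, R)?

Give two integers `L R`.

Answer: 3 252

Derivation:
Round 1 (k=37): L=108 R=250
Round 2 (k=22): L=250 R=239
Round 3 (k=46): L=239 R=3
Round 4 (k=4): L=3 R=252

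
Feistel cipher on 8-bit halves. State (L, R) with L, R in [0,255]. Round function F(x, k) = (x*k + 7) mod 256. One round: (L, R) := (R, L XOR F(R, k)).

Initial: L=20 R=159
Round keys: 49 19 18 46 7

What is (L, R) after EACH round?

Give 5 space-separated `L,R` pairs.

Round 1 (k=49): L=159 R=98
Round 2 (k=19): L=98 R=210
Round 3 (k=18): L=210 R=169
Round 4 (k=46): L=169 R=183
Round 5 (k=7): L=183 R=161

Answer: 159,98 98,210 210,169 169,183 183,161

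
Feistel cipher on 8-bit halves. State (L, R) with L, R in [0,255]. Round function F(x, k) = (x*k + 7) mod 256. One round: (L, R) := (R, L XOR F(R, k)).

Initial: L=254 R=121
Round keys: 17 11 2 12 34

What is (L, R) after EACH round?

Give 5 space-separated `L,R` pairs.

Answer: 121,238 238,56 56,153 153,11 11,228

Derivation:
Round 1 (k=17): L=121 R=238
Round 2 (k=11): L=238 R=56
Round 3 (k=2): L=56 R=153
Round 4 (k=12): L=153 R=11
Round 5 (k=34): L=11 R=228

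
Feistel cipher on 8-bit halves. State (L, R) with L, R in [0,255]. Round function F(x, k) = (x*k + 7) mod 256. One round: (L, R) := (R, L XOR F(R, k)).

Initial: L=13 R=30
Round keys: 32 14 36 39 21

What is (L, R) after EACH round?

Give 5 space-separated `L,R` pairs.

Round 1 (k=32): L=30 R=202
Round 2 (k=14): L=202 R=13
Round 3 (k=36): L=13 R=17
Round 4 (k=39): L=17 R=147
Round 5 (k=21): L=147 R=7

Answer: 30,202 202,13 13,17 17,147 147,7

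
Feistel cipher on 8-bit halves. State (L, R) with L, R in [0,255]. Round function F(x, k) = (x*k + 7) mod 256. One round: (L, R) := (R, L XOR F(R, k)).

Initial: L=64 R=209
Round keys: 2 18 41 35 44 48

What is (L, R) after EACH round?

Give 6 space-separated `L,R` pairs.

Round 1 (k=2): L=209 R=233
Round 2 (k=18): L=233 R=184
Round 3 (k=41): L=184 R=150
Round 4 (k=35): L=150 R=49
Round 5 (k=44): L=49 R=229
Round 6 (k=48): L=229 R=198

Answer: 209,233 233,184 184,150 150,49 49,229 229,198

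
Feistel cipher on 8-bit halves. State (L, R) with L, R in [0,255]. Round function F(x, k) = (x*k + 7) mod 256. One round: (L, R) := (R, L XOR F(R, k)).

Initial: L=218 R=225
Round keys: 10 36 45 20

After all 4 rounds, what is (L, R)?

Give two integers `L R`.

Answer: 26 125

Derivation:
Round 1 (k=10): L=225 R=11
Round 2 (k=36): L=11 R=114
Round 3 (k=45): L=114 R=26
Round 4 (k=20): L=26 R=125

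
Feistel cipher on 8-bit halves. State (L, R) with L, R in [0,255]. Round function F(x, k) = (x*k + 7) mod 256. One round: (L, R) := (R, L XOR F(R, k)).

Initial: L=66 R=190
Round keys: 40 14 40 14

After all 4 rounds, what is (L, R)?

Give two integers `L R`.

Round 1 (k=40): L=190 R=245
Round 2 (k=14): L=245 R=211
Round 3 (k=40): L=211 R=10
Round 4 (k=14): L=10 R=64

Answer: 10 64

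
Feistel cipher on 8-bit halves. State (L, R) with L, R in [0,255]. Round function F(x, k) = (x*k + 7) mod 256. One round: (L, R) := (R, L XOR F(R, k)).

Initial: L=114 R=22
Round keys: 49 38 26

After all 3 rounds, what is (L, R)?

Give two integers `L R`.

Answer: 215 146

Derivation:
Round 1 (k=49): L=22 R=79
Round 2 (k=38): L=79 R=215
Round 3 (k=26): L=215 R=146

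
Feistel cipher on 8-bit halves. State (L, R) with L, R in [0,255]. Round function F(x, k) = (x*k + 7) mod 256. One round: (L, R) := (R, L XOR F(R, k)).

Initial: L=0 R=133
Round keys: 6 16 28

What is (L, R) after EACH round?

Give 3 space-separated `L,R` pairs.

Round 1 (k=6): L=133 R=37
Round 2 (k=16): L=37 R=210
Round 3 (k=28): L=210 R=218

Answer: 133,37 37,210 210,218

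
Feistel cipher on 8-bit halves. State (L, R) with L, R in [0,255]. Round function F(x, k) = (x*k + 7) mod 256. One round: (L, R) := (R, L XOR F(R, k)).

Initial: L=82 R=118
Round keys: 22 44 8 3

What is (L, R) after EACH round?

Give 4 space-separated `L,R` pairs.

Answer: 118,121 121,165 165,86 86,172

Derivation:
Round 1 (k=22): L=118 R=121
Round 2 (k=44): L=121 R=165
Round 3 (k=8): L=165 R=86
Round 4 (k=3): L=86 R=172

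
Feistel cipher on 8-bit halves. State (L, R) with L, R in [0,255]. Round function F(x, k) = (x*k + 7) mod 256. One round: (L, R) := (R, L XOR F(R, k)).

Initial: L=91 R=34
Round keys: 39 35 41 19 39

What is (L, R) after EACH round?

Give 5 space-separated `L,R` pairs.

Round 1 (k=39): L=34 R=110
Round 2 (k=35): L=110 R=51
Round 3 (k=41): L=51 R=92
Round 4 (k=19): L=92 R=232
Round 5 (k=39): L=232 R=3

Answer: 34,110 110,51 51,92 92,232 232,3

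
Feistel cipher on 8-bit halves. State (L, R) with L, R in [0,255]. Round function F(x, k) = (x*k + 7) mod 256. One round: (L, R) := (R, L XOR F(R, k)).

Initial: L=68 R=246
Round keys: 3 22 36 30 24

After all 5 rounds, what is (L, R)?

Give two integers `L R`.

Round 1 (k=3): L=246 R=173
Round 2 (k=22): L=173 R=19
Round 3 (k=36): L=19 R=30
Round 4 (k=30): L=30 R=152
Round 5 (k=24): L=152 R=89

Answer: 152 89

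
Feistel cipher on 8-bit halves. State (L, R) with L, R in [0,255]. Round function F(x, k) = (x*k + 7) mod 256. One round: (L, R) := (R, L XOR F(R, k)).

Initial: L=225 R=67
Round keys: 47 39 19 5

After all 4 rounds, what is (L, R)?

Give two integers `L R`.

Answer: 151 35

Derivation:
Round 1 (k=47): L=67 R=181
Round 2 (k=39): L=181 R=217
Round 3 (k=19): L=217 R=151
Round 4 (k=5): L=151 R=35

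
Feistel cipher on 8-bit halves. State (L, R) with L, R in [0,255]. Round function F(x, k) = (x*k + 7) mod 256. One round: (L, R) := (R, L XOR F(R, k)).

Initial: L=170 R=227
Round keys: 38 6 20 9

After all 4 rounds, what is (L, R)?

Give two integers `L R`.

Round 1 (k=38): L=227 R=19
Round 2 (k=6): L=19 R=154
Round 3 (k=20): L=154 R=28
Round 4 (k=9): L=28 R=153

Answer: 28 153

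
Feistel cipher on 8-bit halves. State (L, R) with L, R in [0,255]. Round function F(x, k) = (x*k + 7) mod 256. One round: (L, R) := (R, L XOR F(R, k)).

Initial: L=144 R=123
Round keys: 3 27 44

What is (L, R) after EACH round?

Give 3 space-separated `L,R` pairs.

Answer: 123,232 232,4 4,95

Derivation:
Round 1 (k=3): L=123 R=232
Round 2 (k=27): L=232 R=4
Round 3 (k=44): L=4 R=95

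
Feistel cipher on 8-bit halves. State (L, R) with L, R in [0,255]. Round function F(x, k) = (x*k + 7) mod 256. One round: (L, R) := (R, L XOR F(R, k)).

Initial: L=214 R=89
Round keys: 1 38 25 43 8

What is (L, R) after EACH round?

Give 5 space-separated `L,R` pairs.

Answer: 89,182 182,82 82,191 191,78 78,200

Derivation:
Round 1 (k=1): L=89 R=182
Round 2 (k=38): L=182 R=82
Round 3 (k=25): L=82 R=191
Round 4 (k=43): L=191 R=78
Round 5 (k=8): L=78 R=200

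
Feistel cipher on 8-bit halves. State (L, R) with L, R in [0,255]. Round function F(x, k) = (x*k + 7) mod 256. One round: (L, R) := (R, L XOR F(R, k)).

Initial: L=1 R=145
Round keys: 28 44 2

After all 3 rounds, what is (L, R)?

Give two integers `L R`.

Round 1 (k=28): L=145 R=226
Round 2 (k=44): L=226 R=78
Round 3 (k=2): L=78 R=65

Answer: 78 65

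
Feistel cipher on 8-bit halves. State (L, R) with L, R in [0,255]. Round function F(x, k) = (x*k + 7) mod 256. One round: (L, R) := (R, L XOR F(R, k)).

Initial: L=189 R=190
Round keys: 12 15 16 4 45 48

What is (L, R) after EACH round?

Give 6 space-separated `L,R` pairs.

Answer: 190,82 82,107 107,229 229,240 240,210 210,151

Derivation:
Round 1 (k=12): L=190 R=82
Round 2 (k=15): L=82 R=107
Round 3 (k=16): L=107 R=229
Round 4 (k=4): L=229 R=240
Round 5 (k=45): L=240 R=210
Round 6 (k=48): L=210 R=151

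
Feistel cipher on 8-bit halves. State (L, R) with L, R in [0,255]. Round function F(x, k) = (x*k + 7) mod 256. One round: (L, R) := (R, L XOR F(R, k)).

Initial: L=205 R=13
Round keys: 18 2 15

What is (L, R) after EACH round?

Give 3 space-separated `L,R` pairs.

Round 1 (k=18): L=13 R=60
Round 2 (k=2): L=60 R=114
Round 3 (k=15): L=114 R=137

Answer: 13,60 60,114 114,137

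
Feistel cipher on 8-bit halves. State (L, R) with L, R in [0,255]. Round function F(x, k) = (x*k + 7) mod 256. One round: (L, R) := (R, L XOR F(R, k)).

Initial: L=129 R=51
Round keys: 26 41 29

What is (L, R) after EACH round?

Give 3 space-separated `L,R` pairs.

Answer: 51,180 180,232 232,251

Derivation:
Round 1 (k=26): L=51 R=180
Round 2 (k=41): L=180 R=232
Round 3 (k=29): L=232 R=251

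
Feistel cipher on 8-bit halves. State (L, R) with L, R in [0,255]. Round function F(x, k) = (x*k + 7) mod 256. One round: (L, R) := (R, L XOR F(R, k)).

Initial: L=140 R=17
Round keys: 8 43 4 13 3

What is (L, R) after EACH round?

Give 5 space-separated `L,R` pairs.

Answer: 17,3 3,153 153,104 104,214 214,225

Derivation:
Round 1 (k=8): L=17 R=3
Round 2 (k=43): L=3 R=153
Round 3 (k=4): L=153 R=104
Round 4 (k=13): L=104 R=214
Round 5 (k=3): L=214 R=225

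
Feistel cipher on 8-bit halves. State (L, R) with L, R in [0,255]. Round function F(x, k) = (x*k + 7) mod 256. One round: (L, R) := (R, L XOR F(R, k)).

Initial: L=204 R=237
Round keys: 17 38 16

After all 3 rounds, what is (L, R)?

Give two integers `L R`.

Round 1 (k=17): L=237 R=8
Round 2 (k=38): L=8 R=218
Round 3 (k=16): L=218 R=175

Answer: 218 175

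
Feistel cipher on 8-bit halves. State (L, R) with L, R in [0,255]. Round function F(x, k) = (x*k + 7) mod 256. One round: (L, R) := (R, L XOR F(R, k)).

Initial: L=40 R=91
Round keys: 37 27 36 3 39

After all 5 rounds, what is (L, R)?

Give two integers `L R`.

Round 1 (k=37): L=91 R=6
Round 2 (k=27): L=6 R=242
Round 3 (k=36): L=242 R=9
Round 4 (k=3): L=9 R=208
Round 5 (k=39): L=208 R=190

Answer: 208 190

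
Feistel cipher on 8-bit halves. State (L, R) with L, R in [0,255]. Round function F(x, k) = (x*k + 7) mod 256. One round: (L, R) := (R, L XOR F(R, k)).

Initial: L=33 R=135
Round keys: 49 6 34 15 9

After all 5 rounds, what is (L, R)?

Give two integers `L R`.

Answer: 29 32

Derivation:
Round 1 (k=49): L=135 R=255
Round 2 (k=6): L=255 R=134
Round 3 (k=34): L=134 R=44
Round 4 (k=15): L=44 R=29
Round 5 (k=9): L=29 R=32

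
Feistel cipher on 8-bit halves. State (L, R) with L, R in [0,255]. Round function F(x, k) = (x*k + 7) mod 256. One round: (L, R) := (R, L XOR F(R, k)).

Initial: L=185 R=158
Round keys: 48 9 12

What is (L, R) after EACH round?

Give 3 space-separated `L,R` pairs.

Answer: 158,30 30,139 139,149

Derivation:
Round 1 (k=48): L=158 R=30
Round 2 (k=9): L=30 R=139
Round 3 (k=12): L=139 R=149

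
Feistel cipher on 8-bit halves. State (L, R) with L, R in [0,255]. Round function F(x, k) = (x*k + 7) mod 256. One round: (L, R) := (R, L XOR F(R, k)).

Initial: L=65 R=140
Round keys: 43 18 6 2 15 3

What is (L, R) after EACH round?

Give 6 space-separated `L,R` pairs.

Answer: 140,202 202,183 183,155 155,138 138,134 134,19

Derivation:
Round 1 (k=43): L=140 R=202
Round 2 (k=18): L=202 R=183
Round 3 (k=6): L=183 R=155
Round 4 (k=2): L=155 R=138
Round 5 (k=15): L=138 R=134
Round 6 (k=3): L=134 R=19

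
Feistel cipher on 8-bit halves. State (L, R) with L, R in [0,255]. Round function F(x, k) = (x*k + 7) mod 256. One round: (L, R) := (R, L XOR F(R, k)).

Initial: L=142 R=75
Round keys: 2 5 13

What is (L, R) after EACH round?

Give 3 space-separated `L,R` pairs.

Answer: 75,19 19,45 45,67

Derivation:
Round 1 (k=2): L=75 R=19
Round 2 (k=5): L=19 R=45
Round 3 (k=13): L=45 R=67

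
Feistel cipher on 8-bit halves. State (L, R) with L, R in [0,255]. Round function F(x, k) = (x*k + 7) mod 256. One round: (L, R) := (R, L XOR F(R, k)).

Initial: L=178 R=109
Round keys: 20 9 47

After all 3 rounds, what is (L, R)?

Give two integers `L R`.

Answer: 101 171

Derivation:
Round 1 (k=20): L=109 R=57
Round 2 (k=9): L=57 R=101
Round 3 (k=47): L=101 R=171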